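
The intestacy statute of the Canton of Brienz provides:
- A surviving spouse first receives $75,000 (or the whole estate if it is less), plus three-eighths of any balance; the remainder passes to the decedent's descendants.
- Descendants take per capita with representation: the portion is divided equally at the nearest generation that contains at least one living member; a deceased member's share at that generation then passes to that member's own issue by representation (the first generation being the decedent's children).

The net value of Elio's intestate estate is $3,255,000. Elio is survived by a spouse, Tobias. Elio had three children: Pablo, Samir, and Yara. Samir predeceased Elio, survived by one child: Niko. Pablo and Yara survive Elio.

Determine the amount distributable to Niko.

Tobias first takes $75,000, leaving a balance of $3,180,000. Tobias then takes three-eighths of the balance ($1,192,500), for a total of $1,267,500. The remaining $1,987,500 passes to the descendants.
The descendants' portion ($1,987,500) is divided into 3 shares of $662,500: Pablo and Yara each take $662,500; Samir's $662,500 share passes to Samir's issue.
Samir's share ($662,500) passes entirely to Niko.

Niko receives $662,500.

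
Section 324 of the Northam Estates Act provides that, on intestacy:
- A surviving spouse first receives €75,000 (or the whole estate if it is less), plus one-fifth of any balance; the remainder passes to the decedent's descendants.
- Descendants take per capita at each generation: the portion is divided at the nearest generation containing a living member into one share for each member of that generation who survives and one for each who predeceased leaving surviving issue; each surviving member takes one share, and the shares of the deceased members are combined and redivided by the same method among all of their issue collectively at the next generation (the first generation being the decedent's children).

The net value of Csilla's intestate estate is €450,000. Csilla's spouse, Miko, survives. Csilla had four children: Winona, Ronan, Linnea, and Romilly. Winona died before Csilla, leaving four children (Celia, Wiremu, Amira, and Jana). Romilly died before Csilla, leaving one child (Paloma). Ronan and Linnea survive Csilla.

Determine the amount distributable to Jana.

Miko first takes €75,000, leaving a balance of €375,000. Miko then takes one-fifth of the balance (€75,000), for a total of €150,000. The remaining €300,000 passes to the descendants.
The descendants' portion (€300,000) is divided at the children's generation into 4 shares of €75,000. Ronan and Linnea each take €75,000. The 2 shares of the deceased (Winona and Romilly) are combined into a pool of €150,000.
That pool (€150,000) is divided at the grandchildren's generation equally among Celia, Wiremu, Amira, Jana, and Paloma: €30,000 each.

Jana receives €30,000.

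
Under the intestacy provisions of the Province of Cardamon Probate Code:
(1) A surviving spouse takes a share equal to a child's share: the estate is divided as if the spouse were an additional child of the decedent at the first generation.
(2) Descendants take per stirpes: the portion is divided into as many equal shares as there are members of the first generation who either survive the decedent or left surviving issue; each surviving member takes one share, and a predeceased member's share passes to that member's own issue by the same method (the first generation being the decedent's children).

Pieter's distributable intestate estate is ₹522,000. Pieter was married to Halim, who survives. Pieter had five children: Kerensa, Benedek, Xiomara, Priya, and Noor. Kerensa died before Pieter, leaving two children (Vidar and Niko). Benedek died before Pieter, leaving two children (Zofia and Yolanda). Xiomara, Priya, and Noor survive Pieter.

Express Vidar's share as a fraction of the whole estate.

Vidar receives 1/12 of the estate.

The spouse counts as an additional share at the children's level, so there are 6 primary shares of ₹87,000. Halim takes one such share (₹87,000).
The children's combined portion (₹435,000) is divided into 5 shares of ₹87,000: Xiomara, Priya, and Noor each take ₹87,000; Kerensa's ₹87,000 share passes to Kerensa's issue; Benedek's ₹87,000 share passes to Benedek's issue.
Kerensa's share (₹87,000) is divided into 2 shares of ₹43,500: Vidar and Niko each take ₹43,500.
Benedek's share (₹87,000) is divided into 2 shares of ₹43,500: Zofia and Yolanda each take ₹43,500.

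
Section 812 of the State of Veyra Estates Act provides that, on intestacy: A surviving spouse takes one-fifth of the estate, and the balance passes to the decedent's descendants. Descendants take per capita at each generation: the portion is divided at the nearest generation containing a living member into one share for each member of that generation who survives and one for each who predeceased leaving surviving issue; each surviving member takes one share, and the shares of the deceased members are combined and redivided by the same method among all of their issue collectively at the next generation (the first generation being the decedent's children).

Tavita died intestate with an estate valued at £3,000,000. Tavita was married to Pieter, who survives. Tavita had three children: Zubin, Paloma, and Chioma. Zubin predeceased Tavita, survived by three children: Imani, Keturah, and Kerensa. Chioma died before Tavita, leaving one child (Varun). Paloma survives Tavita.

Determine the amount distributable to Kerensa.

Kerensa receives £400,000.

Pieter takes one-fifth of £3,000,000 = £600,000. The remaining £2,400,000 passes to the descendants.
The descendants' portion (£2,400,000) is divided at the children's generation into 3 shares of £800,000. Paloma takes £800,000. The 2 shares of the deceased (Zubin and Chioma) are combined into a pool of £1,600,000.
That pool (£1,600,000) is divided at the grandchildren's generation equally among Imani, Keturah, Kerensa, and Varun: £400,000 each.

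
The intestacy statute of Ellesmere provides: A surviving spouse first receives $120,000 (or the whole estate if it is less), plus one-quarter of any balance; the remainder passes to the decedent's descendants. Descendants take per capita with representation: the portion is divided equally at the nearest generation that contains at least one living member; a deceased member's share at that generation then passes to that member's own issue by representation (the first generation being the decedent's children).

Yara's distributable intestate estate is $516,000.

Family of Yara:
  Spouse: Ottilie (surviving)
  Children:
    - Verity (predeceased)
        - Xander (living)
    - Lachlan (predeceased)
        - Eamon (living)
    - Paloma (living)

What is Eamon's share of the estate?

Ottilie first takes $120,000, leaving a balance of $396,000. Ottilie then takes one-quarter of the balance ($99,000), for a total of $219,000. The remaining $297,000 passes to the descendants.
The descendants' portion ($297,000) is divided into 3 shares of $99,000: Paloma takes $99,000; Verity's $99,000 share passes to Verity's issue; Lachlan's $99,000 share passes to Lachlan's issue.
Verity's share ($99,000) passes entirely to Xander.
Lachlan's share ($99,000) passes entirely to Eamon.

Eamon receives $99,000.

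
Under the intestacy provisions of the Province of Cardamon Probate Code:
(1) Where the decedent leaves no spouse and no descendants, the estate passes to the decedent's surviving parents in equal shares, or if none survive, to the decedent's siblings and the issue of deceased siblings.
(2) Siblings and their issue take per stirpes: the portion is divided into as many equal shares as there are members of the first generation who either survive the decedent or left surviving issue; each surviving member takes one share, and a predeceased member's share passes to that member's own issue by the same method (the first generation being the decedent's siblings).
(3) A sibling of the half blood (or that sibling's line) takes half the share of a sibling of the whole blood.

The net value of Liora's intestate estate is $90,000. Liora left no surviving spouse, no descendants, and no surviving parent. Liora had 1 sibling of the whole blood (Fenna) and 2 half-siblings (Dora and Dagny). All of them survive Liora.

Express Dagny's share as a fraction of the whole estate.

Dagny receives 1/4 of the estate.

The entire $90,000 passes to the siblings and their issue.
Counting each half-blood sibling's line as half a unit, there are 2 units in $90,000, so one unit is $45,000. Whole-blood lines (Fenna) take $45,000 each; half-blood lines (Dora and Dagny) take $22,500 each.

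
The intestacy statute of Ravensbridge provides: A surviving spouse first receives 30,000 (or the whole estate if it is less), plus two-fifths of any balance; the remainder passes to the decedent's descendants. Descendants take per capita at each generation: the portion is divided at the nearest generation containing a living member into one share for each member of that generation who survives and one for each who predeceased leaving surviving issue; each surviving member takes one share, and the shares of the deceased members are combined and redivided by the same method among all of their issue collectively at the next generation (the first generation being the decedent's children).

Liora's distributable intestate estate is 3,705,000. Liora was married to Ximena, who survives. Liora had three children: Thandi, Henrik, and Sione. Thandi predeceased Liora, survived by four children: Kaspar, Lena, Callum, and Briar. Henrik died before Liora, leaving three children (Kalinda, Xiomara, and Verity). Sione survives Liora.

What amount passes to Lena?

Ximena first takes 30,000, leaving a balance of 3,675,000. Ximena then takes two-fifths of the balance (1,470,000), for a total of 1,500,000. The remaining 2,205,000 passes to the descendants.
The descendants' portion (2,205,000) is divided at the children's generation into 3 shares of 735,000. Sione takes 735,000. The 2 shares of the deceased (Thandi and Henrik) are combined into a pool of 1,470,000.
That pool (1,470,000) is divided at the grandchildren's generation equally among Kaspar, Lena, Callum, Briar, Kalinda, Xiomara, and Verity: 210,000 each.

Lena receives 210,000.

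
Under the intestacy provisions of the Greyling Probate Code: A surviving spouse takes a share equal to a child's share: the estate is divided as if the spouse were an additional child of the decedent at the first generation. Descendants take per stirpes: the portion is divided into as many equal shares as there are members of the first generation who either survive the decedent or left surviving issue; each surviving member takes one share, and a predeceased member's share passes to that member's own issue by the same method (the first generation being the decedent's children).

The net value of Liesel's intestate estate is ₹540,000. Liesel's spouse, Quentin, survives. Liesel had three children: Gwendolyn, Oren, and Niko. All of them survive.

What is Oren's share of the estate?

The spouse counts as an additional share at the children's level, so there are 4 primary shares of ₹135,000. Quentin takes one such share (₹135,000).
The children's combined portion (₹405,000) is divided into 3 shares of ₹135,000: Gwendolyn, Oren, and Niko each take ₹135,000.

Oren receives ₹135,000.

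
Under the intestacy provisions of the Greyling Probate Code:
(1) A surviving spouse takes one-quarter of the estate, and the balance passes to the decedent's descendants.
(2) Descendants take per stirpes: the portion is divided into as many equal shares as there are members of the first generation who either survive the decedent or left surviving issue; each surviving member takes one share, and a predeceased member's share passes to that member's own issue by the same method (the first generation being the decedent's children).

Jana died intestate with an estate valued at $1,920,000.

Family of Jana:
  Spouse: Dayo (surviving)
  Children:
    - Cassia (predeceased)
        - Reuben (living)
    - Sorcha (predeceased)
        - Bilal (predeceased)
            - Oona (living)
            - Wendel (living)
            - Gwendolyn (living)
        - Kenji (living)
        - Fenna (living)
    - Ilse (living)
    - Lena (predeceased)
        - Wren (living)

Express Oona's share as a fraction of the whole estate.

Dayo takes one-quarter of $1,920,000 = $480,000. The remaining $1,440,000 passes to the descendants.
The descendants' portion ($1,440,000) is divided into 4 shares of $360,000: Ilse takes $360,000; Cassia's $360,000 share passes to Cassia's issue; Sorcha's $360,000 share passes to Sorcha's issue; Lena's $360,000 share passes to Lena's issue.
Cassia's share ($360,000) passes entirely to Reuben.
Sorcha's share ($360,000) is divided into 3 shares of $120,000: Kenji and Fenna each take $120,000; Bilal's $120,000 share passes to Bilal's issue.
Bilal's share ($120,000) is divided into 3 shares of $40,000: Oona, Wendel, and Gwendolyn each take $40,000.
Lena's share ($360,000) passes entirely to Wren.

Oona receives 1/48 of the estate.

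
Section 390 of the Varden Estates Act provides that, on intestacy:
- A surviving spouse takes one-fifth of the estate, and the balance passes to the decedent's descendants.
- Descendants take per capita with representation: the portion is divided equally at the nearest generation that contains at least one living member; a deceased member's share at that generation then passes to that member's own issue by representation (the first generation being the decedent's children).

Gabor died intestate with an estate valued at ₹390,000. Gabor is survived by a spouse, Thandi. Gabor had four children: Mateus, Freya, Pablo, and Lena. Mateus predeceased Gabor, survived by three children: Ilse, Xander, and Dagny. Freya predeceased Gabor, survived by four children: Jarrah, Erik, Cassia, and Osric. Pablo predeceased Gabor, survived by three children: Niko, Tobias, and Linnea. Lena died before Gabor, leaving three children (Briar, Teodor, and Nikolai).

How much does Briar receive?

Thandi takes one-fifth of ₹390,000 = ₹78,000. The remaining ₹312,000 passes to the descendants.
No child survives, so the initial division is made at the grandchildren's generation.
The descendants' portion (₹312,000) is divided into 13 shares of ₹24,000: Ilse, Xander, Dagny, Jarrah, Erik, Cassia, Osric, Niko, Tobias, Linnea, Briar, Teodor, and Nikolai each take ₹24,000.

Briar receives ₹24,000.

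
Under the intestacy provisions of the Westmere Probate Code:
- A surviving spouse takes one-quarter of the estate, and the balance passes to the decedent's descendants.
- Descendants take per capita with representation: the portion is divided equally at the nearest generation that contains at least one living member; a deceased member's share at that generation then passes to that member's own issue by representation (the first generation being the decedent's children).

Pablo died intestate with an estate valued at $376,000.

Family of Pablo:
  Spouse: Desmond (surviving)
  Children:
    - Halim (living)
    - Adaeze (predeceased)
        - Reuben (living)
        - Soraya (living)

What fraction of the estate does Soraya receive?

Soraya receives 3/16 of the estate.

Desmond takes one-quarter of $376,000 = $94,000. The remaining $282,000 passes to the descendants.
The descendants' portion ($282,000) is divided into 2 shares of $141,000: Halim takes $141,000; Adaeze's $141,000 share passes to Adaeze's issue.
Adaeze's share ($141,000) is divided into 2 shares of $70,500: Reuben and Soraya each take $70,500.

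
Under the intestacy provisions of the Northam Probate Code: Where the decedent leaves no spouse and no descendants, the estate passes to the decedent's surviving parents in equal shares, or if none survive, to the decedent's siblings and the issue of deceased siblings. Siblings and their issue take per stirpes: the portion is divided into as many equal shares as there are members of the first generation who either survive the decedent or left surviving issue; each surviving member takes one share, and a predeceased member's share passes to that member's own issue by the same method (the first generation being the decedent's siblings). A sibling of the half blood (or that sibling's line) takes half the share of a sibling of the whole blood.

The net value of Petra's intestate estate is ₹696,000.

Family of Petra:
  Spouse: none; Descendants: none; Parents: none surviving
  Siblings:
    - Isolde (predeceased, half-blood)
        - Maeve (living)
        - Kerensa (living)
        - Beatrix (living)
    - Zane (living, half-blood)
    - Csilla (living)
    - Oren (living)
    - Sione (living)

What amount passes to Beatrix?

Beatrix receives ₹29,000.

The entire ₹696,000 passes to the siblings and their issue.
Counting each half-blood sibling's line as half a unit, there are 4 units in ₹696,000, so one unit is ₹174,000. Whole-blood lines (Csilla, Oren, and Sione) take ₹174,000 each; half-blood lines (Isolde and Zane) take ₹87,000 each.
Isolde's share (₹87,000) is divided into 3 shares of ₹29,000: Maeve, Kerensa, and Beatrix each take ₹29,000.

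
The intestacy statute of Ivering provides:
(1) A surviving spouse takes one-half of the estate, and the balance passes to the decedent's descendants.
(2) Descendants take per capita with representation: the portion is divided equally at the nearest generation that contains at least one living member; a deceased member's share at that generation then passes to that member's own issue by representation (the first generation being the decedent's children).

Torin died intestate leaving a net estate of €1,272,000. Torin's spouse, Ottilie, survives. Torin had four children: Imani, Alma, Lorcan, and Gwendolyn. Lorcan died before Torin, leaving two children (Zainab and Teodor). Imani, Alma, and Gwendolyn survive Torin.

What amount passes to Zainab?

Zainab receives €79,500.

Ottilie takes one-half of €1,272,000 = €636,000. The remaining €636,000 passes to the descendants.
The descendants' portion (€636,000) is divided into 4 shares of €159,000: Imani, Alma, and Gwendolyn each take €159,000; Lorcan's €159,000 share passes to Lorcan's issue.
Lorcan's share (€159,000) is divided into 2 shares of €79,500: Zainab and Teodor each take €79,500.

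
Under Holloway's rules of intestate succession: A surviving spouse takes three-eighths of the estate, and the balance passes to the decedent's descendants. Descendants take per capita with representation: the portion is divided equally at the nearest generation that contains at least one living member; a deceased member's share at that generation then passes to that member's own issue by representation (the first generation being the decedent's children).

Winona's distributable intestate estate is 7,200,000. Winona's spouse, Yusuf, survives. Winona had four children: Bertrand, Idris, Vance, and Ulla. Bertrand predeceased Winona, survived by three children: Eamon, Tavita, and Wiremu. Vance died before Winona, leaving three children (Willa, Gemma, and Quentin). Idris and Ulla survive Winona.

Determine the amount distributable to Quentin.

Quentin receives 375,000.

Yusuf takes three-eighths of 7,200,000 = 2,700,000. The remaining 4,500,000 passes to the descendants.
The descendants' portion (4,500,000) is divided into 4 shares of 1,125,000: Idris and Ulla each take 1,125,000; Bertrand's 1,125,000 share passes to Bertrand's issue; Vance's 1,125,000 share passes to Vance's issue.
Bertrand's share (1,125,000) is divided into 3 shares of 375,000: Eamon, Tavita, and Wiremu each take 375,000.
Vance's share (1,125,000) is divided into 3 shares of 375,000: Willa, Gemma, and Quentin each take 375,000.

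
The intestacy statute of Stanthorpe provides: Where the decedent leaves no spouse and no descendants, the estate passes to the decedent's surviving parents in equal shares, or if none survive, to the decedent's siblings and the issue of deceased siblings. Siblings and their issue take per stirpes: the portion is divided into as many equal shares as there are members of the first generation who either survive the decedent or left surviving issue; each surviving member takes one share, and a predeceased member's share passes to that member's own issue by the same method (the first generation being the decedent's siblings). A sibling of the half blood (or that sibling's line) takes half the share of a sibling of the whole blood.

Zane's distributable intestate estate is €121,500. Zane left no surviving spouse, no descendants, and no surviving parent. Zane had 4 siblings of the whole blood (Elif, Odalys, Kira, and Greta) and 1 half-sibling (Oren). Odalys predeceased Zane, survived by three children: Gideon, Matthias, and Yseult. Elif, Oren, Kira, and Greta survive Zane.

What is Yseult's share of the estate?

Yseult receives €9,000.

The entire €121,500 passes to the siblings and their issue.
Counting each half-blood sibling's line as half a unit, there are 9/2 units in €121,500, so one unit is €27,000. Whole-blood lines (Elif, Odalys, Kira, and Greta) take €27,000 each; half-blood lines (Oren) take €13,500 each.
Odalys's share (€27,000) is divided into 3 shares of €9,000: Gideon, Matthias, and Yseult each take €9,000.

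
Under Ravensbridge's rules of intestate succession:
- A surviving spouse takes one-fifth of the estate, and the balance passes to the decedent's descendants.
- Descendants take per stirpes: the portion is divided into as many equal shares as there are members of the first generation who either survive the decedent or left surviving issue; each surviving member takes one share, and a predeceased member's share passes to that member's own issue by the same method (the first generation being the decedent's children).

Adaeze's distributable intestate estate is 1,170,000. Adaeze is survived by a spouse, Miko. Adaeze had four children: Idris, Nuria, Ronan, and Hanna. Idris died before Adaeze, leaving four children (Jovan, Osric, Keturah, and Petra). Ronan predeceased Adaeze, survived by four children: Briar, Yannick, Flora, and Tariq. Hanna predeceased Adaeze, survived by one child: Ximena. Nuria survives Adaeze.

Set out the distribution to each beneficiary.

Miko: 234,000; Jovan: 58,500; Osric: 58,500; Keturah: 58,500; Petra: 58,500; Nuria: 234,000; Briar: 58,500; Yannick: 58,500; Flora: 58,500; Tariq: 58,500; Ximena: 234,000

Miko takes one-fifth of 1,170,000 = 234,000. The remaining 936,000 passes to the descendants.
The descendants' portion (936,000) is divided into 4 shares of 234,000: Nuria takes 234,000; Idris's 234,000 share passes to Idris's issue; Ronan's 234,000 share passes to Ronan's issue; Hanna's 234,000 share passes to Hanna's issue.
Idris's share (234,000) is divided into 4 shares of 58,500: Jovan, Osric, Keturah, and Petra each take 58,500.
Ronan's share (234,000) is divided into 4 shares of 58,500: Briar, Yannick, Flora, and Tariq each take 58,500.
Hanna's share (234,000) passes entirely to Ximena.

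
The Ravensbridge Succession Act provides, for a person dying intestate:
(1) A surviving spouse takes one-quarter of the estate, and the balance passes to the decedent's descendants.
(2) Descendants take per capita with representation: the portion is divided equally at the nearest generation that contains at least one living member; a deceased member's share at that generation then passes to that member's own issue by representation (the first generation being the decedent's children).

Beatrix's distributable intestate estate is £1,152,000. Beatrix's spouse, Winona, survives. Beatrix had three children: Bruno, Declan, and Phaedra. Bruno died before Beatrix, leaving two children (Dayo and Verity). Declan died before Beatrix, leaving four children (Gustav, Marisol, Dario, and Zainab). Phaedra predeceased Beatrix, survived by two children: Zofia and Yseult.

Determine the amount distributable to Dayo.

Dayo receives £108,000.

Winona takes one-quarter of £1,152,000 = £288,000. The remaining £864,000 passes to the descendants.
No child survives, so the initial division is made at the grandchildren's generation.
The descendants' portion (£864,000) is divided into 8 shares of £108,000: Dayo, Verity, Gustav, Marisol, Dario, Zainab, Zofia, and Yseult each take £108,000.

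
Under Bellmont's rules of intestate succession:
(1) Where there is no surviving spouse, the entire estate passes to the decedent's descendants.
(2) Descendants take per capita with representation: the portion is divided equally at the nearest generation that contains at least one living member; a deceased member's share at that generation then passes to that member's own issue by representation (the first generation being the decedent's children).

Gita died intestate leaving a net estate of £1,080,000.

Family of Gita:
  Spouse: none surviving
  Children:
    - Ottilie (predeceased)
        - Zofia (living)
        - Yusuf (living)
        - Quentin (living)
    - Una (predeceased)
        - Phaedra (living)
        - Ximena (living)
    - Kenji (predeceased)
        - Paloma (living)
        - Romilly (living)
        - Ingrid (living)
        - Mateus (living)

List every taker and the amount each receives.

The entire £1,080,000 passes to the descendants.
No child survives, so the initial division is made at the grandchildren's generation.
That amount (£1,080,000) is divided into 9 shares of £120,000: Zofia, Yusuf, Quentin, Phaedra, Ximena, Paloma, Romilly, Ingrid, and Mateus each take £120,000.

Zofia: £120,000; Yusuf: £120,000; Quentin: £120,000; Phaedra: £120,000; Ximena: £120,000; Paloma: £120,000; Romilly: £120,000; Ingrid: £120,000; Mateus: £120,000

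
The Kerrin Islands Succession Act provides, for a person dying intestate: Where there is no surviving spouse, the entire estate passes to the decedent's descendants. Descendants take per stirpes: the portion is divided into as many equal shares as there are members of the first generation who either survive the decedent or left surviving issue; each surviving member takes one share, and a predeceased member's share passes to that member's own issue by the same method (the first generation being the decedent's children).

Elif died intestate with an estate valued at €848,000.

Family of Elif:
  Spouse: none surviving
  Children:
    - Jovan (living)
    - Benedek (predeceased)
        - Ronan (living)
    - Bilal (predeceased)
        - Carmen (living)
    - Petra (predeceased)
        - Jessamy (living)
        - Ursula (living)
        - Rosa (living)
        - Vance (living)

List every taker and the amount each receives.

Jovan: €212,000; Ronan: €212,000; Carmen: €212,000; Jessamy: €53,000; Ursula: €53,000; Rosa: €53,000; Vance: €53,000

The entire €848,000 passes to the descendants.
That amount (€848,000) is divided into 4 shares of €212,000: Jovan takes €212,000; Benedek's €212,000 share passes to Benedek's issue; Bilal's €212,000 share passes to Bilal's issue; Petra's €212,000 share passes to Petra's issue.
Benedek's share (€212,000) passes entirely to Ronan.
Bilal's share (€212,000) passes entirely to Carmen.
Petra's share (€212,000) is divided into 4 shares of €53,000: Jessamy, Ursula, Rosa, and Vance each take €53,000.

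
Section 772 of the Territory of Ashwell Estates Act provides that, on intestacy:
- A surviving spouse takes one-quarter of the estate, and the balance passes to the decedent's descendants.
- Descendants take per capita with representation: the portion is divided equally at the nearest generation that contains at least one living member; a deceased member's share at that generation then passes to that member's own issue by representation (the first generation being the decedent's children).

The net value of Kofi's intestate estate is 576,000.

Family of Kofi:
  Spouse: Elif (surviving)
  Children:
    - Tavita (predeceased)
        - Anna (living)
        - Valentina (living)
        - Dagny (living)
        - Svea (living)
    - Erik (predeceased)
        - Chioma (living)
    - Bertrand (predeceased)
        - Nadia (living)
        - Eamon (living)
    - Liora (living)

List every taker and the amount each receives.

Elif: 144,000; Anna: 27,000; Valentina: 27,000; Dagny: 27,000; Svea: 27,000; Chioma: 108,000; Nadia: 54,000; Eamon: 54,000; Liora: 108,000

Elif takes one-quarter of 576,000 = 144,000. The remaining 432,000 passes to the descendants.
The descendants' portion (432,000) is divided into 4 shares of 108,000: Liora takes 108,000; Tavita's 108,000 share passes to Tavita's issue; Erik's 108,000 share passes to Erik's issue; Bertrand's 108,000 share passes to Bertrand's issue.
Tavita's share (108,000) is divided into 4 shares of 27,000: Anna, Valentina, Dagny, and Svea each take 27,000.
Erik's share (108,000) passes entirely to Chioma.
Bertrand's share (108,000) is divided into 2 shares of 54,000: Nadia and Eamon each take 54,000.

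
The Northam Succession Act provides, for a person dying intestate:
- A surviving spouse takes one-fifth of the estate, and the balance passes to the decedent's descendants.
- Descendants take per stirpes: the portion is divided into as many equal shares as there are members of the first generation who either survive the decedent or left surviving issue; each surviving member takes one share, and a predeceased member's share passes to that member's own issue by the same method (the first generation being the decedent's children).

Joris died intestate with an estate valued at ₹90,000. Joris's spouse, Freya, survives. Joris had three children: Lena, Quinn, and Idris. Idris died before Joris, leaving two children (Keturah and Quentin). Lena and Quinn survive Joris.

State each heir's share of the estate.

Freya takes one-fifth of ₹90,000 = ₹18,000. The remaining ₹72,000 passes to the descendants.
The descendants' portion (₹72,000) is divided into 3 shares of ₹24,000: Lena and Quinn each take ₹24,000; Idris's ₹24,000 share passes to Idris's issue.
Idris's share (₹24,000) is divided into 2 shares of ₹12,000: Keturah and Quentin each take ₹12,000.

Freya: ₹18,000; Lena: ₹24,000; Quinn: ₹24,000; Keturah: ₹12,000; Quentin: ₹12,000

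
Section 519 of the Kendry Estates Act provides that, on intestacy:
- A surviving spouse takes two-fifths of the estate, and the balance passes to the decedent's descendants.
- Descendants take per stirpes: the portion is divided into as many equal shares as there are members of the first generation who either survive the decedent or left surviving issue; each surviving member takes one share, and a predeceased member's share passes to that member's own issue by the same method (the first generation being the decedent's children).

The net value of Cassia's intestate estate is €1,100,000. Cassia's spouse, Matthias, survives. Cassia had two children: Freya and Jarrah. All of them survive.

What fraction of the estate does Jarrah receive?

Jarrah receives 3/10 of the estate.

Matthias takes two-fifths of €1,100,000 = €440,000. The remaining €660,000 passes to the descendants.
The descendants' portion (€660,000) is divided into 2 shares of €330,000: Freya and Jarrah each take €330,000.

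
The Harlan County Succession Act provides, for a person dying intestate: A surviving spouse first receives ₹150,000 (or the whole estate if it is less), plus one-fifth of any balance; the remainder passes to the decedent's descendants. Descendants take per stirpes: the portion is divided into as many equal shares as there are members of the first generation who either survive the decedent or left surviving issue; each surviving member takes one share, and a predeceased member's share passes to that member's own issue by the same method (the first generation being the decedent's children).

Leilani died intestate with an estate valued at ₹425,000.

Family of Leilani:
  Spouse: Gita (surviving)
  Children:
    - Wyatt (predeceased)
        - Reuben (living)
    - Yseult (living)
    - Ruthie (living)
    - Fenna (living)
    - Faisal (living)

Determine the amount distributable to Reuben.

Gita first takes ₹150,000, leaving a balance of ₹275,000. Gita then takes one-fifth of the balance (₹55,000), for a total of ₹205,000. The remaining ₹220,000 passes to the descendants.
The descendants' portion (₹220,000) is divided into 5 shares of ₹44,000: Yseult, Ruthie, Fenna, and Faisal each take ₹44,000; Wyatt's ₹44,000 share passes to Wyatt's issue.
Wyatt's share (₹44,000) passes entirely to Reuben.

Reuben receives ₹44,000.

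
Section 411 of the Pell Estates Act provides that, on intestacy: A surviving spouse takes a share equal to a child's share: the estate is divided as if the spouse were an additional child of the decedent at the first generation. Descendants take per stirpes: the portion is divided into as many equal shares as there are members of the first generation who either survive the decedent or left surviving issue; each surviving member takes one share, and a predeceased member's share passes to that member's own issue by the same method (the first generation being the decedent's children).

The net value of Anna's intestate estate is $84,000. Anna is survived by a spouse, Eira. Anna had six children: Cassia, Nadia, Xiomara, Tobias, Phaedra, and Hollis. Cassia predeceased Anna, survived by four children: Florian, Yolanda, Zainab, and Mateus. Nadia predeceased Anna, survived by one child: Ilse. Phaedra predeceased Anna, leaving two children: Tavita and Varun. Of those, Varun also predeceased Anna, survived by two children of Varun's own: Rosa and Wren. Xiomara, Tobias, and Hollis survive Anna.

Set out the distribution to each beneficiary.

Eira: $12,000; Florian: $3,000; Yolanda: $3,000; Zainab: $3,000; Mateus: $3,000; Ilse: $12,000; Xiomara: $12,000; Tobias: $12,000; Tavita: $6,000; Rosa: $3,000; Wren: $3,000; Hollis: $12,000

The spouse counts as an additional share at the children's level, so there are 7 primary shares of $12,000. Eira takes one such share ($12,000).
The children's combined portion ($72,000) is divided into 6 shares of $12,000: Xiomara, Tobias, and Hollis each take $12,000; Cassia's $12,000 share passes to Cassia's issue; Nadia's $12,000 share passes to Nadia's issue; Phaedra's $12,000 share passes to Phaedra's issue.
Cassia's share ($12,000) is divided into 4 shares of $3,000: Florian, Yolanda, Zainab, and Mateus each take $3,000.
Nadia's share ($12,000) passes entirely to Ilse.
Phaedra's share ($12,000) is divided into 2 shares of $6,000: Tavita takes $6,000; Varun's $6,000 share passes to Varun's issue.
Varun's share ($6,000) is divided into 2 shares of $3,000: Rosa and Wren each take $3,000.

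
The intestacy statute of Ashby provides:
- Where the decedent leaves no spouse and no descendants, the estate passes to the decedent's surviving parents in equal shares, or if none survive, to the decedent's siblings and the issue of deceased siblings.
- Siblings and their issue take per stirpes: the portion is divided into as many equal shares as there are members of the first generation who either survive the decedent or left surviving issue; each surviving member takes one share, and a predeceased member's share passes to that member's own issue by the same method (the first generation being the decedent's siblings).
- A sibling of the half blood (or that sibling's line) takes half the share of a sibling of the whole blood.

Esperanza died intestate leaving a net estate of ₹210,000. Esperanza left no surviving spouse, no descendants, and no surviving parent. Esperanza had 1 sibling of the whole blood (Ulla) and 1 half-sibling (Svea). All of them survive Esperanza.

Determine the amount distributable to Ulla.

The entire ₹210,000 passes to the siblings and their issue.
Counting each half-blood sibling's line as half a unit, there are 3/2 units in ₹210,000, so one unit is ₹140,000. Whole-blood lines (Ulla) take ₹140,000 each; half-blood lines (Svea) take ₹70,000 each.

Ulla receives ₹140,000.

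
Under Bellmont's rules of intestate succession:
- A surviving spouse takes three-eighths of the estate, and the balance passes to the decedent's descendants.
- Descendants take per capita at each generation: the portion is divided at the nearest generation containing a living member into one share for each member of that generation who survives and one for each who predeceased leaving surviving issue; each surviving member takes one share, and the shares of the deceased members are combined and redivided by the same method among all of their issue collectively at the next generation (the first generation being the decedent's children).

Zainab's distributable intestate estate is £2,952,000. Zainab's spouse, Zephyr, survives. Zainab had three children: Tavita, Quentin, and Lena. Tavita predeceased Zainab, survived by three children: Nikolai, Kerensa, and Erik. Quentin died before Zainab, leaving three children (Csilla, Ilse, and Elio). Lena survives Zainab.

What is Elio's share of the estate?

Elio receives £205,000.

Zephyr takes three-eighths of £2,952,000 = £1,107,000. The remaining £1,845,000 passes to the descendants.
The descendants' portion (£1,845,000) is divided at the children's generation into 3 shares of £615,000. Lena takes £615,000. The 2 shares of the deceased (Tavita and Quentin) are combined into a pool of £1,230,000.
That pool (£1,230,000) is divided at the grandchildren's generation equally among Nikolai, Kerensa, Erik, Csilla, Ilse, and Elio: £205,000 each.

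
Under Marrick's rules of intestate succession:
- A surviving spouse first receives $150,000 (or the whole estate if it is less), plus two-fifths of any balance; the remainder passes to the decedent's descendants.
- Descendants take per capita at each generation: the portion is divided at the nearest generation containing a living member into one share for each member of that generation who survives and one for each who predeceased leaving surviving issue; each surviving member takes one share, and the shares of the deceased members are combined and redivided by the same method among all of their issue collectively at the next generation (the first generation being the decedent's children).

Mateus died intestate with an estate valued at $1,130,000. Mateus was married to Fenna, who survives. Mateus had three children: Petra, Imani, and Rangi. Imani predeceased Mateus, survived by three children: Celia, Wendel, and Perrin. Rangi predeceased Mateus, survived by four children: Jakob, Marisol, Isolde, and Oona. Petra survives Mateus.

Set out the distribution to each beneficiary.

Fenna first takes $150,000, leaving a balance of $980,000. Fenna then takes two-fifths of the balance ($392,000), for a total of $542,000. The remaining $588,000 passes to the descendants.
The descendants' portion ($588,000) is divided at the children's generation into 3 shares of $196,000. Petra takes $196,000. The 2 shares of the deceased (Imani and Rangi) are combined into a pool of $392,000.
That pool ($392,000) is divided at the grandchildren's generation equally among Celia, Wendel, Perrin, Jakob, Marisol, Isolde, and Oona: $56,000 each.

Fenna: $542,000; Petra: $196,000; Celia: $56,000; Wendel: $56,000; Perrin: $56,000; Jakob: $56,000; Marisol: $56,000; Isolde: $56,000; Oona: $56,000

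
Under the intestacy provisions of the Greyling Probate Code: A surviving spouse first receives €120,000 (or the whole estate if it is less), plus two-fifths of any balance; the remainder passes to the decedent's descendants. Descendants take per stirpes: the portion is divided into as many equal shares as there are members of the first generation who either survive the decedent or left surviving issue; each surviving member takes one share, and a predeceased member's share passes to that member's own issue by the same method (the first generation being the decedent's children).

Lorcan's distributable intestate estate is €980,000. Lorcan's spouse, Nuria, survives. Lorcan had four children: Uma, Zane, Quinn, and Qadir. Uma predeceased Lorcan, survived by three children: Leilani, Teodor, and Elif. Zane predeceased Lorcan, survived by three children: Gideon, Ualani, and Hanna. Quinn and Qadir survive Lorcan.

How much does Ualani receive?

Nuria first takes €120,000, leaving a balance of €860,000. Nuria then takes two-fifths of the balance (€344,000), for a total of €464,000. The remaining €516,000 passes to the descendants.
The descendants' portion (€516,000) is divided into 4 shares of €129,000: Quinn and Qadir each take €129,000; Uma's €129,000 share passes to Uma's issue; Zane's €129,000 share passes to Zane's issue.
Uma's share (€129,000) is divided into 3 shares of €43,000: Leilani, Teodor, and Elif each take €43,000.
Zane's share (€129,000) is divided into 3 shares of €43,000: Gideon, Ualani, and Hanna each take €43,000.

Ualani receives €43,000.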